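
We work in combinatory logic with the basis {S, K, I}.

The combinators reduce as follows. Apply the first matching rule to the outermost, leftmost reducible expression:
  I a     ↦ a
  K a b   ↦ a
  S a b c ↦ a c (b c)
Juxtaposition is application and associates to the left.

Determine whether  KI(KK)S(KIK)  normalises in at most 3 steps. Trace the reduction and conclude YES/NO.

  start: KI(KK)S(KIK)
  [1] IS(KIK)
  [2] S(KIK)
  [3] SI

Answer: YES — reaches normal form SI in 3 ≤ 3 steps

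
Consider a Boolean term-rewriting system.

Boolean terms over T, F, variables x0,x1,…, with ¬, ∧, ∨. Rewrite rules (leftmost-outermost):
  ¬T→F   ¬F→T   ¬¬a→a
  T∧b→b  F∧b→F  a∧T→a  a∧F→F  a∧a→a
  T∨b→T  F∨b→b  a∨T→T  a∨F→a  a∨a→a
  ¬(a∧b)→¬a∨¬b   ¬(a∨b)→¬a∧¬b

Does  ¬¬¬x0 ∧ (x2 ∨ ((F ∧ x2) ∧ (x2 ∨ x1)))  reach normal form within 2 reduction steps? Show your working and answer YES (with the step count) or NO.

Answer: NO — after 2 steps the term is ¬x0 ∧ (x2 ∨ (F ∧ (x2 ∨ x1))), not yet normal

Reduction:
  start: ¬¬¬x0 ∧ (x2 ∨ ((F ∧ x2) ∧ (x2 ∨ x1)))
  →1  ¬x0 ∧ (x2 ∨ ((F ∧ x2) ∧ (x2 ∨ x1)))
  →2  ¬x0 ∧ (x2 ∨ (F ∧ (x2 ∨ x1)))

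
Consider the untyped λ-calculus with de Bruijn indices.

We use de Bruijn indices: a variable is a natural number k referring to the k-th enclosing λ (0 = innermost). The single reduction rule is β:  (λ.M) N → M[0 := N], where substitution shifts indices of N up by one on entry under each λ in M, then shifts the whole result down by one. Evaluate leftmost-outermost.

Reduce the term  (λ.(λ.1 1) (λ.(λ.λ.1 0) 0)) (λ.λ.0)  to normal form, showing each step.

Answer: normal form = λ.0  (in 3 steps)

Reduction:
  start: (λ.(λ.1 1) (λ.(λ.λ.1 0) 0)) (λ.λ.0)
  →1  (λ.(λ.λ.0) (λ.λ.0)) (λ.(λ.λ.1 0) 0)
  →2  (λ.λ.0) (λ.λ.0)
  →3  λ.0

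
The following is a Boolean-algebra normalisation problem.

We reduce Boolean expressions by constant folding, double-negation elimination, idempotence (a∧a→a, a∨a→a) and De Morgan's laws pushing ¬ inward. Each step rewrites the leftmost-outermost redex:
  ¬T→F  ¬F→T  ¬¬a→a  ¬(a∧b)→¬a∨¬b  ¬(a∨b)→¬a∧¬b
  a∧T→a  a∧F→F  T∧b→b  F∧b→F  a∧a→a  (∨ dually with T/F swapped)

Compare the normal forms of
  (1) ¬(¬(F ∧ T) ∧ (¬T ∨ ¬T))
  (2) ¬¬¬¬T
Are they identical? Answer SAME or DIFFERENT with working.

Answer: SAME — A ⇓ T, B ⇓ T

Reduction:
Term A:
  start: ¬(¬(F ∧ T) ∧ (¬T ∨ ¬T))
  →1  ¬¬(F ∧ T) ∨ ¬(¬T ∨ ¬T)
  →2  (F ∧ T) ∨ ¬(¬T ∨ ¬T)
  →3  F ∨ ¬(¬T ∨ ¬T)
  →4  ¬(¬T ∨ ¬T)
  →5  ¬¬T ∧ ¬¬T
  →6  ¬¬T
  →7  T

Term B:
  start: ¬¬¬¬T
  →1  ¬¬T
  →2  T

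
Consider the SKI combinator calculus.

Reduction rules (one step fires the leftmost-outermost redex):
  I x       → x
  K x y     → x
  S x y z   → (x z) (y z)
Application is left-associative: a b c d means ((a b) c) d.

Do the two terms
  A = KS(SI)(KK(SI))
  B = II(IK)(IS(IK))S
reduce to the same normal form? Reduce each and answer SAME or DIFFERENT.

Answer: SAME — A ⇓ SK, B ⇓ SK

Reduction:
Term A:
  start: KS(SI)(KK(SI))
  [1] S(KK(SI))
  [2] SK

Term B:
  start: II(IK)(IS(IK))S
  [1] I(IK)(IS(IK))S
  [2] IK(IS(IK))S
  [3] K(IS(IK))S
  [4] IS(IK)
  [5] S(IK)
  [6] SK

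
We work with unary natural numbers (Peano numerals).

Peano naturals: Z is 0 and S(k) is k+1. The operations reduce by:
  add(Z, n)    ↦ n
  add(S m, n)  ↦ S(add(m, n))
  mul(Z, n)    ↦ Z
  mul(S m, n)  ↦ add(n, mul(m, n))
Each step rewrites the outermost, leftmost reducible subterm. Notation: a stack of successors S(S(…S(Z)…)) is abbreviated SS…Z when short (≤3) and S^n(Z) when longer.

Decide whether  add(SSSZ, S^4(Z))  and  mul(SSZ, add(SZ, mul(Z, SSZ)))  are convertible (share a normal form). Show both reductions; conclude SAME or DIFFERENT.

Term A:
  start: add(SSSZ, S^4(Z))
  →1  S(add(SSZ, S^4(Z)))
  →2  S(S(add(SZ, S^4(Z))))
  →3  S(S(S(add(Z, S^4(Z)))))
  →4  S^7(Z)

Term B:
  start: mul(SSZ, add(SZ, mul(Z, SSZ)))
  →1  add(add(SZ, mul(Z, SSZ)), mul(SZ, add(SZ, mul(Z, SSZ))))
  →2  add(S(add(Z, mul(Z, SSZ))), mul(SZ, add(SZ, mul(Z, SSZ))))
  →3  S(add(add(Z, mul(Z, SSZ)), mul(SZ, add(SZ, mul(Z, SSZ)))))
  →4  S(add(mul(Z, SSZ), mul(SZ, add(SZ, mul(Z, SSZ)))))
  →5  S(add(Z, mul(SZ, add(SZ, mul(Z, SSZ)))))
  →6  S(mul(SZ, add(SZ, mul(Z, SSZ))))
  →7  S(add(add(SZ, mul(Z, SSZ)), mul(Z, add(SZ, mul(Z, SSZ)))))
  →8  S(add(S(add(Z, mul(Z, SSZ))), mul(Z, add(SZ, mul(Z, SSZ)))))
  →9  S(S(add(add(Z, mul(Z, SSZ)), mul(Z, add(SZ, mul(Z, SSZ))))))
  →10  S(S(add(mul(Z, SSZ), mul(Z, add(SZ, mul(Z, SSZ))))))
  →11  S(S(add(Z, mul(Z, add(SZ, mul(Z, SSZ))))))
  →12  S(S(mul(Z, add(SZ, mul(Z, SSZ)))))
  →13  SSZ

Answer: DIFFERENT — A ⇓ S^7(Z), B ⇓ SSZ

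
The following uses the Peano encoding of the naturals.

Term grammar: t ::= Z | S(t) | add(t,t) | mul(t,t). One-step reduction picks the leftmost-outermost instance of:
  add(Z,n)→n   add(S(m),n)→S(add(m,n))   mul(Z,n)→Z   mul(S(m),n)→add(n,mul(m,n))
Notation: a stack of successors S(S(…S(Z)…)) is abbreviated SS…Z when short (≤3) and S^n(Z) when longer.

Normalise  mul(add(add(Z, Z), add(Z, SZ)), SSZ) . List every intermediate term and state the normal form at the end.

  start: mul(add(add(Z, Z), add(Z, SZ)), SSZ)
  [1] mul(add(Z, add(Z, SZ)), SSZ)
  [2] mul(add(Z, SZ), SSZ)
  [3] mul(SZ, SSZ)
  [4] add(SSZ, mul(Z, SSZ))
  [5] S(add(SZ, mul(Z, SSZ)))
  [6] S(S(add(Z, mul(Z, SSZ))))
  [7] S(S(mul(Z, SSZ)))
  [8] SSZ

Answer: normal form = SSZ  (in 8 steps)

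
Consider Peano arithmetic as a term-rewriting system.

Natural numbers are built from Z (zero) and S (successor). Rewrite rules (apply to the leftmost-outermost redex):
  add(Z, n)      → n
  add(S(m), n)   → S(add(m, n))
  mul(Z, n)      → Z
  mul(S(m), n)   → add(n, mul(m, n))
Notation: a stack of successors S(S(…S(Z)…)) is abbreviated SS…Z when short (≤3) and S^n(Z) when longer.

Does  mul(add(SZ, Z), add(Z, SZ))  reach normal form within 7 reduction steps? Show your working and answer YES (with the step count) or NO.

  start: mul(add(SZ, Z), add(Z, SZ))
  step 1: mul(S(add(Z, Z)), add(Z, SZ))
  step 2: add(add(Z, SZ), mul(add(Z, Z), add(Z, SZ)))
  step 3: add(SZ, mul(add(Z, Z), add(Z, SZ)))
  step 4: S(add(Z, mul(add(Z, Z), add(Z, SZ))))
  step 5: S(mul(add(Z, Z), add(Z, SZ)))
  step 6: S(mul(Z, add(Z, SZ)))
  step 7: SZ

Answer: YES — reaches normal form SZ in 7 ≤ 7 steps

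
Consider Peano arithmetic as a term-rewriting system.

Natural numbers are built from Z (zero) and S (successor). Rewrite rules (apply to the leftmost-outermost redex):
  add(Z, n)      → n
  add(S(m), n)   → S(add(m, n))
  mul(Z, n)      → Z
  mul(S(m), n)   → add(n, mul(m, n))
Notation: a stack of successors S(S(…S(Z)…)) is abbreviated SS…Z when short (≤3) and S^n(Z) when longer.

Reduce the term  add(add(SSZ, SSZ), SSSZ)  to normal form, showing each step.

Answer: normal form = S^7(Z)  (in 8 steps)

Derivation:
  start: add(add(SSZ, SSZ), SSSZ)
  [1] add(S(add(SZ, SSZ)), SSSZ)
  [2] S(add(add(SZ, SSZ), SSSZ))
  [3] S(add(S(add(Z, SSZ)), SSSZ))
  [4] S(S(add(add(Z, SSZ), SSSZ)))
  [5] S(S(add(SSZ, SSSZ)))
  [6] S(S(S(add(SZ, SSSZ))))
  [7] S(S(S(S(add(Z, SSSZ)))))
  [8] S^7(Z)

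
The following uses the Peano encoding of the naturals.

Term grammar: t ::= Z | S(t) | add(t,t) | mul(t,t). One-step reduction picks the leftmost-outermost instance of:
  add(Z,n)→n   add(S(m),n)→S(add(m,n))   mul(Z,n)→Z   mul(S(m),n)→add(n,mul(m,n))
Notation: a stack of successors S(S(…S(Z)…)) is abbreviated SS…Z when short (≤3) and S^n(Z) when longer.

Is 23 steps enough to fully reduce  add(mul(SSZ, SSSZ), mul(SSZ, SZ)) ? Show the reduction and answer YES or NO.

Answer: NO — after 23 steps the term is S(S(S(S(S(S(S(S(add(Z, mul(Z, SZ)))))))))), not yet normal

Working:
  start: add(mul(SSZ, SSSZ), mul(SSZ, SZ))
  [1] add(add(SSSZ, mul(SZ, SSSZ)), mul(SSZ, SZ))
  [2] add(S(add(SSZ, mul(SZ, SSSZ))), mul(SSZ, SZ))
  [3] S(add(add(SSZ, mul(SZ, SSSZ)), mul(SSZ, SZ)))
  [4] S(add(S(add(SZ, mul(SZ, SSSZ))), mul(SSZ, SZ)))
  [5] S(S(add(add(SZ, mul(SZ, SSSZ)), mul(SSZ, SZ))))
  [6] S(S(add(S(add(Z, mul(SZ, SSSZ))), mul(SSZ, SZ))))
  [7] S(S(S(add(add(Z, mul(SZ, SSSZ)), mul(SSZ, SZ)))))
  [8] S(S(S(add(mul(SZ, SSSZ), mul(SSZ, SZ)))))
  [9] S(S(S(add(add(SSSZ, mul(Z, SSSZ)), mul(SSZ, SZ)))))
  [10] S(S(S(add(S(add(SSZ, mul(Z, SSSZ))), mul(SSZ, SZ)))))
  [11] S(S(S(S(add(add(SSZ, mul(Z, SSSZ)), mul(SSZ, SZ))))))
  [12] S(S(S(S(add(S(add(SZ, mul(Z, SSSZ))), mul(SSZ, SZ))))))
  [13] S(S(S(S(S(add(add(SZ, mul(Z, SSSZ)), mul(SSZ, SZ)))))))
  [14] S(S(S(S(S(add(S(add(Z, mul(Z, SSSZ))), mul(SSZ, SZ)))))))
  [15] S(S(S(S(S(S(add(add(Z, mul(Z, SSSZ)), mul(SSZ, SZ))))))))
  [16] S(S(S(S(S(S(add(mul(Z, SSSZ), mul(SSZ, SZ))))))))
  [17] S(S(S(S(S(S(add(Z, mul(SSZ, SZ))))))))
  [18] S(S(S(S(S(S(mul(SSZ, SZ)))))))
  [19] S(S(S(S(S(S(add(SZ, mul(SZ, SZ))))))))
  [20] S(S(S(S(S(S(S(add(Z, mul(SZ, SZ)))))))))
  [21] S(S(S(S(S(S(S(mul(SZ, SZ))))))))
  [22] S(S(S(S(S(S(S(add(SZ, mul(Z, SZ)))))))))
  [23] S(S(S(S(S(S(S(S(add(Z, mul(Z, SZ))))))))))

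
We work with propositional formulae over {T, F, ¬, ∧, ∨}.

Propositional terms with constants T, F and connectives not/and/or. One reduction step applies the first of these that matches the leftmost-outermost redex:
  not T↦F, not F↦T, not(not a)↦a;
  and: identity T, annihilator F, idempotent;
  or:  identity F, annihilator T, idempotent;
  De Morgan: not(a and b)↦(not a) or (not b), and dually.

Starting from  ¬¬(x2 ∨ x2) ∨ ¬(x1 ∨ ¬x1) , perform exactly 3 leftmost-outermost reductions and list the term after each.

  start: ¬¬(x2 ∨ x2) ∨ ¬(x1 ∨ ¬x1)
  →1  (x2 ∨ x2) ∨ ¬(x1 ∨ ¬x1)
  →2  x2 ∨ ¬(x1 ∨ ¬x1)
  →3  x2 ∨ (¬x1 ∧ ¬¬x1)

Answer: after 3 steps: x2 ∨ (¬x1 ∧ ¬¬x1)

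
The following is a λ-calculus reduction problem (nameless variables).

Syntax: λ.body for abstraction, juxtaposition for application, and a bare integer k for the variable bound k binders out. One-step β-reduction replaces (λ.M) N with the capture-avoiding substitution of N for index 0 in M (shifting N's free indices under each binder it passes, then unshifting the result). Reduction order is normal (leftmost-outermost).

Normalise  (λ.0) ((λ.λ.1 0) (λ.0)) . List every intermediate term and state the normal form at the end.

  start: (λ.0) ((λ.λ.1 0) (λ.0))
  →1  (λ.λ.1 0) (λ.0)
  →2  λ.(λ.0) 0
  →3  λ.0

Answer: normal form = λ.0  (in 3 steps)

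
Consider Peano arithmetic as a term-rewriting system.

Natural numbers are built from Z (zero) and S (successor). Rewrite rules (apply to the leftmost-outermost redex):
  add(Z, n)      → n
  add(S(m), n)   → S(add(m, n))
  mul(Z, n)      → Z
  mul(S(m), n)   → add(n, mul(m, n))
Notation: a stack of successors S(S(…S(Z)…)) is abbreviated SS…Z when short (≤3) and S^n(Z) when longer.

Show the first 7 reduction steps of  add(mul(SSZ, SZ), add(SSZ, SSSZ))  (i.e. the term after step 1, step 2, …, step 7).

Answer: after 7 steps: S(S(add(add(Z, mul(Z, SZ)), add(SSZ, SSSZ))))

Derivation:
  start: add(mul(SSZ, SZ), add(SSZ, SSSZ))
  step 1: add(add(SZ, mul(SZ, SZ)), add(SSZ, SSSZ))
  step 2: add(S(add(Z, mul(SZ, SZ))), add(SSZ, SSSZ))
  step 3: S(add(add(Z, mul(SZ, SZ)), add(SSZ, SSSZ)))
  step 4: S(add(mul(SZ, SZ), add(SSZ, SSSZ)))
  step 5: S(add(add(SZ, mul(Z, SZ)), add(SSZ, SSSZ)))
  step 6: S(add(S(add(Z, mul(Z, SZ))), add(SSZ, SSSZ)))
  step 7: S(S(add(add(Z, mul(Z, SZ)), add(SSZ, SSSZ))))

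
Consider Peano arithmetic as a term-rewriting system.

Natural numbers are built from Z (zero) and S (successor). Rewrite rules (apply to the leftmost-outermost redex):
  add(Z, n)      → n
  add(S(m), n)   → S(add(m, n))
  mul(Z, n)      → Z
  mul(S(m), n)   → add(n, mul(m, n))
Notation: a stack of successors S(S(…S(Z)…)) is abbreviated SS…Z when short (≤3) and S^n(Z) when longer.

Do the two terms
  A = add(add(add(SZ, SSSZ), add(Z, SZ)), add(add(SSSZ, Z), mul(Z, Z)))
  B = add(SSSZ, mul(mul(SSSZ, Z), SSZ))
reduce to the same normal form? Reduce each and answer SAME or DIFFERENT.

Term A:
  start: add(add(add(SZ, SSSZ), add(Z, SZ)), add(add(SSSZ, Z), mul(Z, Z)))
  →1  add(add(S(add(Z, SSSZ)), add(Z, SZ)), add(add(SSSZ, Z), mul(Z, Z)))
  →2  add(S(add(add(Z, SSSZ), add(Z, SZ))), add(add(SSSZ, Z), mul(Z, Z)))
  →3  S(add(add(add(Z, SSSZ), add(Z, SZ)), add(add(SSSZ, Z), mul(Z, Z))))
  →4  S(add(add(SSSZ, add(Z, SZ)), add(add(SSSZ, Z), mul(Z, Z))))
  →5  S(add(S(add(SSZ, add(Z, SZ))), add(add(SSSZ, Z), mul(Z, Z))))
  →6  S(S(add(add(SSZ, add(Z, SZ)), add(add(SSSZ, Z), mul(Z, Z)))))
  →7  S(S(add(S(add(SZ, add(Z, SZ))), add(add(SSSZ, Z), mul(Z, Z)))))
  →8  S(S(S(add(add(SZ, add(Z, SZ)), add(add(SSSZ, Z), mul(Z, Z))))))
  →9  S(S(S(add(S(add(Z, add(Z, SZ))), add(add(SSSZ, Z), mul(Z, Z))))))
  →10  S(S(S(S(add(add(Z, add(Z, SZ)), add(add(SSSZ, Z), mul(Z, Z)))))))
  →11  S(S(S(S(add(add(Z, SZ), add(add(SSSZ, Z), mul(Z, Z)))))))
  →12  S(S(S(S(add(SZ, add(add(SSSZ, Z), mul(Z, Z)))))))
  →13  S(S(S(S(S(add(Z, add(add(SSSZ, Z), mul(Z, Z))))))))
  →14  S(S(S(S(S(add(add(SSSZ, Z), mul(Z, Z)))))))
  →15  S(S(S(S(S(add(S(add(SSZ, Z)), mul(Z, Z)))))))
  →16  S(S(S(S(S(S(add(add(SSZ, Z), mul(Z, Z))))))))
  →17  S(S(S(S(S(S(add(S(add(SZ, Z)), mul(Z, Z))))))))
  →18  S(S(S(S(S(S(S(add(add(SZ, Z), mul(Z, Z)))))))))
  →19  S(S(S(S(S(S(S(add(S(add(Z, Z)), mul(Z, Z)))))))))
  →20  S(S(S(S(S(S(S(S(add(add(Z, Z), mul(Z, Z))))))))))
  →21  S(S(S(S(S(S(S(S(add(Z, mul(Z, Z))))))))))
  →22  S(S(S(S(S(S(S(S(mul(Z, Z)))))))))
  →23  S^8(Z)

Term B:
  start: add(SSSZ, mul(mul(SSSZ, Z), SSZ))
  →1  S(add(SSZ, mul(mul(SSSZ, Z), SSZ)))
  →2  S(S(add(SZ, mul(mul(SSSZ, Z), SSZ))))
  →3  S(S(S(add(Z, mul(mul(SSSZ, Z), SSZ)))))
  →4  S(S(S(mul(mul(SSSZ, Z), SSZ))))
  →5  S(S(S(mul(add(Z, mul(SSZ, Z)), SSZ))))
  →6  S(S(S(mul(mul(SSZ, Z), SSZ))))
  →7  S(S(S(mul(add(Z, mul(SZ, Z)), SSZ))))
  →8  S(S(S(mul(mul(SZ, Z), SSZ))))
  →9  S(S(S(mul(add(Z, mul(Z, Z)), SSZ))))
  →10  S(S(S(mul(mul(Z, Z), SSZ))))
  →11  S(S(S(mul(Z, SSZ))))
  →12  SSSZ

Answer: DIFFERENT — A ⇓ S^8(Z), B ⇓ SSSZ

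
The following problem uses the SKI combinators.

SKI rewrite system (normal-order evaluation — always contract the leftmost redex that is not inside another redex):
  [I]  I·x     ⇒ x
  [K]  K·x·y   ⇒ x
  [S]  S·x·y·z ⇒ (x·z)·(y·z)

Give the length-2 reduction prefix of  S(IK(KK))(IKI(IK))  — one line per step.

Answer: after 2 steps: S(K(KK))(KI(IK))

Derivation:
  start: S(IK(KK))(IKI(IK))
  step 1: S(K(KK))(IKI(IK))
  step 2: S(K(KK))(KI(IK))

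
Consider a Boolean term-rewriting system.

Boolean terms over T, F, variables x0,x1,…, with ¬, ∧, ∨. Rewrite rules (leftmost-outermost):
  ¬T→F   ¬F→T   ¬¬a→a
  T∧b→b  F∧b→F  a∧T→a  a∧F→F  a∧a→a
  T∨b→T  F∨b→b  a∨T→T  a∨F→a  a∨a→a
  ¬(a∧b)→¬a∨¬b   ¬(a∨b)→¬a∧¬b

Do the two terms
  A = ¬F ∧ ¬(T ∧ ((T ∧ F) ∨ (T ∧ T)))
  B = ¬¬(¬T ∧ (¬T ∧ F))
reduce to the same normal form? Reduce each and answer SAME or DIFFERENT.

Term A:
  start: ¬F ∧ ¬(T ∧ ((T ∧ F) ∨ (T ∧ T)))
  [1] T ∧ ¬(T ∧ ((T ∧ F) ∨ (T ∧ T)))
  [2] ¬(T ∧ ((T ∧ F) ∨ (T ∧ T)))
  [3] ¬T ∨ ¬((T ∧ F) ∨ (T ∧ T))
  [4] F ∨ ¬((T ∧ F) ∨ (T ∧ T))
  [5] ¬((T ∧ F) ∨ (T ∧ T))
  [6] ¬(T ∧ F) ∧ ¬(T ∧ T)
  [7] (¬T ∨ ¬F) ∧ ¬(T ∧ T)
  [8] (F ∨ ¬F) ∧ ¬(T ∧ T)
  [9] ¬F ∧ ¬(T ∧ T)
  [10] T ∧ ¬(T ∧ T)
  [11] ¬(T ∧ T)
  [12] ¬T ∨ ¬T
  [13] ¬T
  [14] F

Term B:
  start: ¬¬(¬T ∧ (¬T ∧ F))
  [1] ¬T ∧ (¬T ∧ F)
  [2] F ∧ (¬T ∧ F)
  [3] F

Answer: SAME — A ⇓ F, B ⇓ F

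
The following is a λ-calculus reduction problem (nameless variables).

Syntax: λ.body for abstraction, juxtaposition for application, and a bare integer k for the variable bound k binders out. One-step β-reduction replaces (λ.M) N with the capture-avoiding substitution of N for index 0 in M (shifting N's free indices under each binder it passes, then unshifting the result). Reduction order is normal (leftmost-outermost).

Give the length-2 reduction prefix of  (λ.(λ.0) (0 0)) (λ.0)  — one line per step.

Answer: after 2 steps: (λ.0) (λ.0)

Reduction:
  start: (λ.(λ.0) (0 0)) (λ.0)
  step 1: (λ.0) ((λ.0) (λ.0))
  step 2: (λ.0) (λ.0)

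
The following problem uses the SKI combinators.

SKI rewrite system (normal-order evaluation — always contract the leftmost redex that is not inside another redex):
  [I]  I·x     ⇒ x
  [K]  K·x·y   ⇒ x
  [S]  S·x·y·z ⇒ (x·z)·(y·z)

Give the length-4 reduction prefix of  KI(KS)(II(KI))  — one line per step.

  start: KI(KS)(II(KI))
  [1] I(II(KI))
  [2] II(KI)
  [3] I(KI)
  [4] KI

Answer: after 4 steps: KI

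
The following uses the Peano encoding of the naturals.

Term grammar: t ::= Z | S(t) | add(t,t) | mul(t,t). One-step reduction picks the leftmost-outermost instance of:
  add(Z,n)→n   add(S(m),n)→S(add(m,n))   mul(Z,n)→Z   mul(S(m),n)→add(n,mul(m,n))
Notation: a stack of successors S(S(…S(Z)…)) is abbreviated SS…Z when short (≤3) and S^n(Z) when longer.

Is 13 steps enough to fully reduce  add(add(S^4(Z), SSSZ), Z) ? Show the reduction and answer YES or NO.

  start: add(add(S^4(Z), SSSZ), Z)
  →1  add(S(add(SSSZ, SSSZ)), Z)
  →2  S(add(add(SSSZ, SSSZ), Z))
  →3  S(add(S(add(SSZ, SSSZ)), Z))
  →4  S(S(add(add(SSZ, SSSZ), Z)))
  →5  S(S(add(S(add(SZ, SSSZ)), Z)))
  →6  S(S(S(add(add(SZ, SSSZ), Z))))
  →7  S(S(S(add(S(add(Z, SSSZ)), Z))))
  →8  S(S(S(S(add(add(Z, SSSZ), Z)))))
  →9  S(S(S(S(add(SSSZ, Z)))))
  →10  S(S(S(S(S(add(SSZ, Z))))))
  →11  S(S(S(S(S(S(add(SZ, Z)))))))
  →12  S(S(S(S(S(S(S(add(Z, Z))))))))
  →13  S^7(Z)

Answer: YES — reaches normal form S^7(Z) in 13 ≤ 13 steps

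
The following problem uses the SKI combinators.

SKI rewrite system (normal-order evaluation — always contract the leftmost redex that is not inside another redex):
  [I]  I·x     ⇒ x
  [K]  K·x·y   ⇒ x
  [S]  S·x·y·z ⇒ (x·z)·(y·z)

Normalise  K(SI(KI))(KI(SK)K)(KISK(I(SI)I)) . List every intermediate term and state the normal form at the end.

Answer: normal form = SII  (in 7 steps)

Derivation:
  start: K(SI(KI))(KI(SK)K)(KISK(I(SI)I))
  [1] SI(KI)(KISK(I(SI)I))
  [2] I(KISK(I(SI)I))(KI(KISK(I(SI)I)))
  [3] KISK(I(SI)I)(KI(KISK(I(SI)I)))
  [4] IK(I(SI)I)(KI(KISK(I(SI)I)))
  [5] K(I(SI)I)(KI(KISK(I(SI)I)))
  [6] I(SI)I
  [7] SII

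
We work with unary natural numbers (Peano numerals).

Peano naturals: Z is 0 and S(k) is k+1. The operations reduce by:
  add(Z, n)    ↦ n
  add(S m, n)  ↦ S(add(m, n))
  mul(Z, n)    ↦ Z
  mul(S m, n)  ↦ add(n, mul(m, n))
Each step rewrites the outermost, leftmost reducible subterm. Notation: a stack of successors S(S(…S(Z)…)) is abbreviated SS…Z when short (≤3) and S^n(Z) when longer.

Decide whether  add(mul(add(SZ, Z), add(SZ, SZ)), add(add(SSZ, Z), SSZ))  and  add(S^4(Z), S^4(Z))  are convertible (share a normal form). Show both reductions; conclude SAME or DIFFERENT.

Answer: DIFFERENT — A ⇓ S^6(Z), B ⇓ S^8(Z)

Reduction:
Term A:
  start: add(mul(add(SZ, Z), add(SZ, SZ)), add(add(SSZ, Z), SSZ))
  step 1: add(mul(S(add(Z, Z)), add(SZ, SZ)), add(add(SSZ, Z), SSZ))
  step 2: add(add(add(SZ, SZ), mul(add(Z, Z), add(SZ, SZ))), add(add(SSZ, Z), SSZ))
  step 3: add(add(S(add(Z, SZ)), mul(add(Z, Z), add(SZ, SZ))), add(add(SSZ, Z), SSZ))
  step 4: add(S(add(add(Z, SZ), mul(add(Z, Z), add(SZ, SZ)))), add(add(SSZ, Z), SSZ))
  step 5: S(add(add(add(Z, SZ), mul(add(Z, Z), add(SZ, SZ))), add(add(SSZ, Z), SSZ)))
  step 6: S(add(add(SZ, mul(add(Z, Z), add(SZ, SZ))), add(add(SSZ, Z), SSZ)))
  step 7: S(add(S(add(Z, mul(add(Z, Z), add(SZ, SZ)))), add(add(SSZ, Z), SSZ)))
  step 8: S(S(add(add(Z, mul(add(Z, Z), add(SZ, SZ))), add(add(SSZ, Z), SSZ))))
  step 9: S(S(add(mul(add(Z, Z), add(SZ, SZ)), add(add(SSZ, Z), SSZ))))
  step 10: S(S(add(mul(Z, add(SZ, SZ)), add(add(SSZ, Z), SSZ))))
  step 11: S(S(add(Z, add(add(SSZ, Z), SSZ))))
  step 12: S(S(add(add(SSZ, Z), SSZ)))
  step 13: S(S(add(S(add(SZ, Z)), SSZ)))
  step 14: S(S(S(add(add(SZ, Z), SSZ))))
  step 15: S(S(S(add(S(add(Z, Z)), SSZ))))
  step 16: S(S(S(S(add(add(Z, Z), SSZ)))))
  step 17: S(S(S(S(add(Z, SSZ)))))
  step 18: S^6(Z)

Term B:
  start: add(S^4(Z), S^4(Z))
  step 1: S(add(SSSZ, S^4(Z)))
  step 2: S(S(add(SSZ, S^4(Z))))
  step 3: S(S(S(add(SZ, S^4(Z)))))
  step 4: S(S(S(S(add(Z, S^4(Z))))))
  step 5: S^8(Z)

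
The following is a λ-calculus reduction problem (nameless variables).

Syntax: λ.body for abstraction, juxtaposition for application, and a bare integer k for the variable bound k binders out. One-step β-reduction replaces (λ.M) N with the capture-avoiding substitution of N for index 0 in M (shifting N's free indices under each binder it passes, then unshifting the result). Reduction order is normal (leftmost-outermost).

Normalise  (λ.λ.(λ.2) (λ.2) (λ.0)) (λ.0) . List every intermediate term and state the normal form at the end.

Answer: normal form = λ.λ.0  (in 3 steps)

Derivation:
  start: (λ.λ.(λ.2) (λ.2) (λ.0)) (λ.0)
  step 1: λ.(λ.λ.0) (λ.λ.0) (λ.0)
  step 2: λ.(λ.0) (λ.0)
  step 3: λ.λ.0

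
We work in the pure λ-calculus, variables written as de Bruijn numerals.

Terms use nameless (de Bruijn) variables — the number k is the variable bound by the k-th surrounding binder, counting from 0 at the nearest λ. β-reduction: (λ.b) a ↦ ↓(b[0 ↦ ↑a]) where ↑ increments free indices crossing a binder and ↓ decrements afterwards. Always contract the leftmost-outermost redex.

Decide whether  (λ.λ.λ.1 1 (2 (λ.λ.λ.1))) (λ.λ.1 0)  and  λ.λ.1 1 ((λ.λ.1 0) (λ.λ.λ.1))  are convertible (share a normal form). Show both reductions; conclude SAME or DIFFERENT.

Term A:
  start: (λ.λ.λ.1 1 (2 (λ.λ.λ.1))) (λ.λ.1 0)
  →1  λ.λ.1 1 ((λ.λ.1 0) (λ.λ.λ.1))
  →2  λ.λ.1 1 (λ.(λ.λ.λ.1) 0)
  →3  λ.λ.1 1 (λ.λ.λ.1)

Term B:
  start: λ.λ.1 1 ((λ.λ.1 0) (λ.λ.λ.1))
  →1  λ.λ.1 1 (λ.(λ.λ.λ.1) 0)
  →2  λ.λ.1 1 (λ.λ.λ.1)

Answer: SAME — A ⇓ λ.λ.1 1 (λ.λ.λ.1), B ⇓ λ.λ.1 1 (λ.λ.λ.1)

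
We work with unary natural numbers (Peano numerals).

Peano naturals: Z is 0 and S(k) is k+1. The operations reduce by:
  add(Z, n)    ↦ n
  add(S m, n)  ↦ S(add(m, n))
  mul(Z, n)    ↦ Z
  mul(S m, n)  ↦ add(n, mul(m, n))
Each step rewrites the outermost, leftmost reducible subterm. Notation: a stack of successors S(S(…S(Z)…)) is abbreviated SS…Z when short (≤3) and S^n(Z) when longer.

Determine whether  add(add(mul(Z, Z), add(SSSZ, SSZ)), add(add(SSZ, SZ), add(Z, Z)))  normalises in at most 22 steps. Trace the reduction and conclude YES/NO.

Answer: YES — reaches normal form S^8(Z) in 20 ≤ 22 steps

Reduction:
  start: add(add(mul(Z, Z), add(SSSZ, SSZ)), add(add(SSZ, SZ), add(Z, Z)))
  [1] add(add(Z, add(SSSZ, SSZ)), add(add(SSZ, SZ), add(Z, Z)))
  [2] add(add(SSSZ, SSZ), add(add(SSZ, SZ), add(Z, Z)))
  [3] add(S(add(SSZ, SSZ)), add(add(SSZ, SZ), add(Z, Z)))
  [4] S(add(add(SSZ, SSZ), add(add(SSZ, SZ), add(Z, Z))))
  [5] S(add(S(add(SZ, SSZ)), add(add(SSZ, SZ), add(Z, Z))))
  [6] S(S(add(add(SZ, SSZ), add(add(SSZ, SZ), add(Z, Z)))))
  [7] S(S(add(S(add(Z, SSZ)), add(add(SSZ, SZ), add(Z, Z)))))
  [8] S(S(S(add(add(Z, SSZ), add(add(SSZ, SZ), add(Z, Z))))))
  [9] S(S(S(add(SSZ, add(add(SSZ, SZ), add(Z, Z))))))
  [10] S(S(S(S(add(SZ, add(add(SSZ, SZ), add(Z, Z)))))))
  [11] S(S(S(S(S(add(Z, add(add(SSZ, SZ), add(Z, Z))))))))
  [12] S(S(S(S(S(add(add(SSZ, SZ), add(Z, Z)))))))
  [13] S(S(S(S(S(add(S(add(SZ, SZ)), add(Z, Z)))))))
  [14] S(S(S(S(S(S(add(add(SZ, SZ), add(Z, Z))))))))
  [15] S(S(S(S(S(S(add(S(add(Z, SZ)), add(Z, Z))))))))
  [16] S(S(S(S(S(S(S(add(add(Z, SZ), add(Z, Z)))))))))
  [17] S(S(S(S(S(S(S(add(SZ, add(Z, Z)))))))))
  [18] S(S(S(S(S(S(S(S(add(Z, add(Z, Z))))))))))
  [19] S(S(S(S(S(S(S(S(add(Z, Z)))))))))
  [20] S^8(Z)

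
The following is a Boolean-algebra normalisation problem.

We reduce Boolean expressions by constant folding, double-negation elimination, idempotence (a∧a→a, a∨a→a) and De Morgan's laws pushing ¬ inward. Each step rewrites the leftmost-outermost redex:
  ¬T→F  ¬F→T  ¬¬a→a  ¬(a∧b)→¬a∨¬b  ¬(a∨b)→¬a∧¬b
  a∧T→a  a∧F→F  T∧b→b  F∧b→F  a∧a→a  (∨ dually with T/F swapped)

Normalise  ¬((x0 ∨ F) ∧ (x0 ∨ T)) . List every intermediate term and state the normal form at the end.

Answer: normal form = ¬x0  (in 8 steps)

Working:
  start: ¬((x0 ∨ F) ∧ (x0 ∨ T))
  step 1: ¬(x0 ∨ F) ∨ ¬(x0 ∨ T)
  step 2: (¬x0 ∧ ¬F) ∨ ¬(x0 ∨ T)
  step 3: (¬x0 ∧ T) ∨ ¬(x0 ∨ T)
  step 4: ¬x0 ∨ ¬(x0 ∨ T)
  step 5: ¬x0 ∨ (¬x0 ∧ ¬T)
  step 6: ¬x0 ∨ (¬x0 ∧ F)
  step 7: ¬x0 ∨ F
  step 8: ¬x0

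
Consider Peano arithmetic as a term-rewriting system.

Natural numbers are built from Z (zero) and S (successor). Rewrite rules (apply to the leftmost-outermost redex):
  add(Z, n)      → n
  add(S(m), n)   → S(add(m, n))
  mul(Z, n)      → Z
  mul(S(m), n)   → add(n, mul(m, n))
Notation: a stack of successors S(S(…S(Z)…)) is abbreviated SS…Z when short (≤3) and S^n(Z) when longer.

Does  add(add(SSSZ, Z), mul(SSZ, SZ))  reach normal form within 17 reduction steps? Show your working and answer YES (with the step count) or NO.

  start: add(add(SSSZ, Z), mul(SSZ, SZ))
  →1  add(S(add(SSZ, Z)), mul(SSZ, SZ))
  →2  S(add(add(SSZ, Z), mul(SSZ, SZ)))
  →3  S(add(S(add(SZ, Z)), mul(SSZ, SZ)))
  →4  S(S(add(add(SZ, Z), mul(SSZ, SZ))))
  →5  S(S(add(S(add(Z, Z)), mul(SSZ, SZ))))
  →6  S(S(S(add(add(Z, Z), mul(SSZ, SZ)))))
  →7  S(S(S(add(Z, mul(SSZ, SZ)))))
  →8  S(S(S(mul(SSZ, SZ))))
  →9  S(S(S(add(SZ, mul(SZ, SZ)))))
  →10  S(S(S(S(add(Z, mul(SZ, SZ))))))
  →11  S(S(S(S(mul(SZ, SZ)))))
  →12  S(S(S(S(add(SZ, mul(Z, SZ))))))
  →13  S(S(S(S(S(add(Z, mul(Z, SZ)))))))
  →14  S(S(S(S(S(mul(Z, SZ))))))
  →15  S^5(Z)

Answer: YES — reaches normal form S^5(Z) in 15 ≤ 17 steps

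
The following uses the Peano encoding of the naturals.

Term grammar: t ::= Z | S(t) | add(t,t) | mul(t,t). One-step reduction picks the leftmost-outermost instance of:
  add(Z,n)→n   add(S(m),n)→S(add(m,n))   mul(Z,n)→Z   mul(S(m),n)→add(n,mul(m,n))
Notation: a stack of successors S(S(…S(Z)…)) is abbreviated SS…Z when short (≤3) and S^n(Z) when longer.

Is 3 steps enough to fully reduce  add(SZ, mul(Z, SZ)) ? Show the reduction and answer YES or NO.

Answer: YES — reaches normal form SZ in 3 ≤ 3 steps

Working:
  start: add(SZ, mul(Z, SZ))
  →1  S(add(Z, mul(Z, SZ)))
  →2  S(mul(Z, SZ))
  →3  SZ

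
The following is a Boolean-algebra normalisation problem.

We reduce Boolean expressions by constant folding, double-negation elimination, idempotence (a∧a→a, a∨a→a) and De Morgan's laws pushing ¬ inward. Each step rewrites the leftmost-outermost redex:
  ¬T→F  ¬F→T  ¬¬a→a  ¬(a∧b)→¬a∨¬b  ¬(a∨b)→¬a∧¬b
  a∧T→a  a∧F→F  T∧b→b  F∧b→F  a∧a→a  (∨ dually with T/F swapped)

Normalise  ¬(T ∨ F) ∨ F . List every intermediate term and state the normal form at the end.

Answer: normal form = F  (in 4 steps)

Working:
  start: ¬(T ∨ F) ∨ F
  →1  ¬(T ∨ F)
  →2  ¬T ∧ ¬F
  →3  F ∧ ¬F
  →4  F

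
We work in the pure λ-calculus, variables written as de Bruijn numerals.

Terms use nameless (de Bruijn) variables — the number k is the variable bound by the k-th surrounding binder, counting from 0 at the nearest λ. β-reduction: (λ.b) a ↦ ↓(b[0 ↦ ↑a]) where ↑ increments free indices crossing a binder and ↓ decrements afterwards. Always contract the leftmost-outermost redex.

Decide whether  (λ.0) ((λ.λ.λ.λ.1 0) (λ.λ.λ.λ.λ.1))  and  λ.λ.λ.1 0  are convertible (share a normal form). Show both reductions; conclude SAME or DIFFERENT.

Answer: SAME — A ⇓ λ.λ.λ.1 0, B ⇓ λ.λ.λ.1 0

Working:
Term A:
  start: (λ.0) ((λ.λ.λ.λ.1 0) (λ.λ.λ.λ.λ.1))
  step 1: (λ.λ.λ.λ.1 0) (λ.λ.λ.λ.λ.1)
  step 2: λ.λ.λ.1 0

Term B:
  start: λ.λ.λ.1 0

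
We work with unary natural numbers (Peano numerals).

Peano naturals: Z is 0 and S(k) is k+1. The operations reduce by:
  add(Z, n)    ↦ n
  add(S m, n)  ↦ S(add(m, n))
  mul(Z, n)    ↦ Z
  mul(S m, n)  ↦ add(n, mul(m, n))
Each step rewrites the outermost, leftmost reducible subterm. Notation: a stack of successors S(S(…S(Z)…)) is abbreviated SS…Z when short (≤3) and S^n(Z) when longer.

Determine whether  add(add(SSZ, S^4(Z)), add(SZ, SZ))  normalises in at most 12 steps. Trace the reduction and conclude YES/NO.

Answer: YES — reaches normal form S^8(Z) in 12 ≤ 12 steps

Working:
  start: add(add(SSZ, S^4(Z)), add(SZ, SZ))
  [1] add(S(add(SZ, S^4(Z))), add(SZ, SZ))
  [2] S(add(add(SZ, S^4(Z)), add(SZ, SZ)))
  [3] S(add(S(add(Z, S^4(Z))), add(SZ, SZ)))
  [4] S(S(add(add(Z, S^4(Z)), add(SZ, SZ))))
  [5] S(S(add(S^4(Z), add(SZ, SZ))))
  [6] S(S(S(add(SSSZ, add(SZ, SZ)))))
  [7] S(S(S(S(add(SSZ, add(SZ, SZ))))))
  [8] S(S(S(S(S(add(SZ, add(SZ, SZ)))))))
  [9] S(S(S(S(S(S(add(Z, add(SZ, SZ))))))))
  [10] S(S(S(S(S(S(add(SZ, SZ)))))))
  [11] S(S(S(S(S(S(S(add(Z, SZ))))))))
  [12] S^8(Z)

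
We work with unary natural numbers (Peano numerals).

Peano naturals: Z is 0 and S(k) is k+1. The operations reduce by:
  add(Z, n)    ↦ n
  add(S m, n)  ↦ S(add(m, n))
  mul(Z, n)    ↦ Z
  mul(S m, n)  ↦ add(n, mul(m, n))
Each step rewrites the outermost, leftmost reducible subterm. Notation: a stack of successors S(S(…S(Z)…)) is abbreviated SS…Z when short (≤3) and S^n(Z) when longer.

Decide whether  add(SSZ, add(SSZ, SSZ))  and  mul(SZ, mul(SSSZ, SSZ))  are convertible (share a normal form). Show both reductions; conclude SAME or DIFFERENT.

Term A:
  start: add(SSZ, add(SSZ, SSZ))
  [1] S(add(SZ, add(SSZ, SSZ)))
  [2] S(S(add(Z, add(SSZ, SSZ))))
  [3] S(S(add(SSZ, SSZ)))
  [4] S(S(S(add(SZ, SSZ))))
  [5] S(S(S(S(add(Z, SSZ)))))
  [6] S^6(Z)

Term B:
  start: mul(SZ, mul(SSSZ, SSZ))
  [1] add(mul(SSSZ, SSZ), mul(Z, mul(SSSZ, SSZ)))
  [2] add(add(SSZ, mul(SSZ, SSZ)), mul(Z, mul(SSSZ, SSZ)))
  [3] add(S(add(SZ, mul(SSZ, SSZ))), mul(Z, mul(SSSZ, SSZ)))
  [4] S(add(add(SZ, mul(SSZ, SSZ)), mul(Z, mul(SSSZ, SSZ))))
  [5] S(add(S(add(Z, mul(SSZ, SSZ))), mul(Z, mul(SSSZ, SSZ))))
  [6] S(S(add(add(Z, mul(SSZ, SSZ)), mul(Z, mul(SSSZ, SSZ)))))
  [7] S(S(add(mul(SSZ, SSZ), mul(Z, mul(SSSZ, SSZ)))))
  [8] S(S(add(add(SSZ, mul(SZ, SSZ)), mul(Z, mul(SSSZ, SSZ)))))
  [9] S(S(add(S(add(SZ, mul(SZ, SSZ))), mul(Z, mul(SSSZ, SSZ)))))
  [10] S(S(S(add(add(SZ, mul(SZ, SSZ)), mul(Z, mul(SSSZ, SSZ))))))
  [11] S(S(S(add(S(add(Z, mul(SZ, SSZ))), mul(Z, mul(SSSZ, SSZ))))))
  [12] S(S(S(S(add(add(Z, mul(SZ, SSZ)), mul(Z, mul(SSSZ, SSZ)))))))
  [13] S(S(S(S(add(mul(SZ, SSZ), mul(Z, mul(SSSZ, SSZ)))))))
  [14] S(S(S(S(add(add(SSZ, mul(Z, SSZ)), mul(Z, mul(SSSZ, SSZ)))))))
  [15] S(S(S(S(add(S(add(SZ, mul(Z, SSZ))), mul(Z, mul(SSSZ, SSZ)))))))
  [16] S(S(S(S(S(add(add(SZ, mul(Z, SSZ)), mul(Z, mul(SSSZ, SSZ))))))))
  [17] S(S(S(S(S(add(S(add(Z, mul(Z, SSZ))), mul(Z, mul(SSSZ, SSZ))))))))
  [18] S(S(S(S(S(S(add(add(Z, mul(Z, SSZ)), mul(Z, mul(SSSZ, SSZ)))))))))
  [19] S(S(S(S(S(S(add(mul(Z, SSZ), mul(Z, mul(SSSZ, SSZ)))))))))
  [20] S(S(S(S(S(S(add(Z, mul(Z, mul(SSSZ, SSZ)))))))))
  [21] S(S(S(S(S(S(mul(Z, mul(SSSZ, SSZ))))))))
  [22] S^6(Z)

Answer: SAME — A ⇓ S^6(Z), B ⇓ S^6(Z)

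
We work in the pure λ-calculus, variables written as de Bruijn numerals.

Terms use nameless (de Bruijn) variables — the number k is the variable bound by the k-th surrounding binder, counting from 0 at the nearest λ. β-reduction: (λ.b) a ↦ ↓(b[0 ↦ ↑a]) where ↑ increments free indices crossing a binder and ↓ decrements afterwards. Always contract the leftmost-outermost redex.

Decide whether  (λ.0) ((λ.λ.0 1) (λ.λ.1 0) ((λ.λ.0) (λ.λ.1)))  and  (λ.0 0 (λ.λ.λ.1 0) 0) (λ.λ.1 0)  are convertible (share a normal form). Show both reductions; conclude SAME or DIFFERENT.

Term A:
  start: (λ.0) ((λ.λ.0 1) (λ.λ.1 0) ((λ.λ.0) (λ.λ.1)))
  →1  (λ.λ.0 1) (λ.λ.1 0) ((λ.λ.0) (λ.λ.1))
  →2  (λ.0 (λ.λ.1 0)) ((λ.λ.0) (λ.λ.1))
  →3  (λ.λ.0) (λ.λ.1) (λ.λ.1 0)
  →4  (λ.0) (λ.λ.1 0)
  →5  λ.λ.1 0

Term B:
  start: (λ.0 0 (λ.λ.λ.1 0) 0) (λ.λ.1 0)
  →1  (λ.λ.1 0) (λ.λ.1 0) (λ.λ.λ.1 0) (λ.λ.1 0)
  →2  (λ.(λ.λ.1 0) 0) (λ.λ.λ.1 0) (λ.λ.1 0)
  →3  (λ.λ.1 0) (λ.λ.λ.1 0) (λ.λ.1 0)
  →4  (λ.(λ.λ.λ.1 0) 0) (λ.λ.1 0)
  →5  (λ.λ.λ.1 0) (λ.λ.1 0)
  →6  λ.λ.1 0

Answer: SAME — A ⇓ λ.λ.1 0, B ⇓ λ.λ.1 0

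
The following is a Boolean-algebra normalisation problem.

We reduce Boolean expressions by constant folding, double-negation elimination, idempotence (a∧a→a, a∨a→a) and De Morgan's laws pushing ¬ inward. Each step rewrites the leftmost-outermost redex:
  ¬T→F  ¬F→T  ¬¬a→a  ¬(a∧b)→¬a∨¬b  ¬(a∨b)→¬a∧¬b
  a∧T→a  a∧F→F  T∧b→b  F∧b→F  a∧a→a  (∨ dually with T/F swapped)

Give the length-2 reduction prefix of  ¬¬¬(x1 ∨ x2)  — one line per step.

Answer: after 2 steps: ¬x1 ∧ ¬x2

Derivation:
  start: ¬¬¬(x1 ∨ x2)
  [1] ¬(x1 ∨ x2)
  [2] ¬x1 ∧ ¬x2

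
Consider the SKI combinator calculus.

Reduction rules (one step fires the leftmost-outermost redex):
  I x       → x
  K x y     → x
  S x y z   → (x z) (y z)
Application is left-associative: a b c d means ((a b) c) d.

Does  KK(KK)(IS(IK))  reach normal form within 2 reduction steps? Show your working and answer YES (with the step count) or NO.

Answer: NO — after 2 steps the term is K(S(IK)), not yet normal

Reduction:
  start: KK(KK)(IS(IK))
  [1] K(IS(IK))
  [2] K(S(IK))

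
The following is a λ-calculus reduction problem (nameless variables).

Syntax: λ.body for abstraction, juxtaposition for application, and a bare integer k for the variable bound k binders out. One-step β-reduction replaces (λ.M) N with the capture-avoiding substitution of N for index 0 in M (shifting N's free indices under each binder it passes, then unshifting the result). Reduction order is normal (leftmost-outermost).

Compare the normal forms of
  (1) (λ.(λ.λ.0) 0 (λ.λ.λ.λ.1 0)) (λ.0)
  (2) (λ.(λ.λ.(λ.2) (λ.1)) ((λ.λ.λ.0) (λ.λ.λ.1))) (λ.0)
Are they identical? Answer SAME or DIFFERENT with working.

Term A:
  start: (λ.(λ.λ.0) 0 (λ.λ.λ.λ.1 0)) (λ.0)
  →1  (λ.λ.0) (λ.0) (λ.λ.λ.λ.1 0)
  →2  (λ.0) (λ.λ.λ.λ.1 0)
  →3  λ.λ.λ.λ.1 0

Term B:
  start: (λ.(λ.λ.(λ.2) (λ.1)) ((λ.λ.λ.0) (λ.λ.λ.1))) (λ.0)
  →1  (λ.λ.(λ.2) (λ.1)) ((λ.λ.λ.0) (λ.λ.λ.1))
  →2  λ.(λ.(λ.λ.λ.0) (λ.λ.λ.1)) (λ.1)
  →3  λ.(λ.λ.λ.0) (λ.λ.λ.1)
  →4  λ.λ.λ.0

Answer: DIFFERENT — A ⇓ λ.λ.λ.λ.1 0, B ⇓ λ.λ.λ.0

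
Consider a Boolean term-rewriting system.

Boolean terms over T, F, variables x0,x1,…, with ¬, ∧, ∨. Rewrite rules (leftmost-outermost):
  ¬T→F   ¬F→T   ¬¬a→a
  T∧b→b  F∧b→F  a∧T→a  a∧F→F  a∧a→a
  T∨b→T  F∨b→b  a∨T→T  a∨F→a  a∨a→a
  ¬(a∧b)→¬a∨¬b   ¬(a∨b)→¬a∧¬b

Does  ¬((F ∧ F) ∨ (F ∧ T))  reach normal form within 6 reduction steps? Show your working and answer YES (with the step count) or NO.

Answer: NO — after 6 steps the term is ¬F ∨ ¬T, not yet normal

Working:
  start: ¬((F ∧ F) ∨ (F ∧ T))
  [1] ¬(F ∧ F) ∧ ¬(F ∧ T)
  [2] (¬F ∨ ¬F) ∧ ¬(F ∧ T)
  [3] ¬F ∧ ¬(F ∧ T)
  [4] T ∧ ¬(F ∧ T)
  [5] ¬(F ∧ T)
  [6] ¬F ∨ ¬T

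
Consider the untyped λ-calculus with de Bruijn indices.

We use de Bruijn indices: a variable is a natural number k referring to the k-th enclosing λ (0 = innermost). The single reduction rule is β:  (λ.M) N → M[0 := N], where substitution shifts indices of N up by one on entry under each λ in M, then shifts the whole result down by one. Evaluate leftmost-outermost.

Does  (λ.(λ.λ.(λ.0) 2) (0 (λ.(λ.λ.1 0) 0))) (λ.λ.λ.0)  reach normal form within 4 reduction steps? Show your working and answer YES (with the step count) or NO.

  start: (λ.(λ.λ.(λ.0) 2) (0 (λ.(λ.λ.1 0) 0))) (λ.λ.λ.0)
  →1  (λ.λ.(λ.0) (λ.λ.λ.0)) ((λ.λ.λ.0) (λ.(λ.λ.1 0) 0))
  →2  λ.(λ.0) (λ.λ.λ.0)
  →3  λ.λ.λ.λ.0

Answer: YES — reaches normal form λ.λ.λ.λ.0 in 3 ≤ 4 steps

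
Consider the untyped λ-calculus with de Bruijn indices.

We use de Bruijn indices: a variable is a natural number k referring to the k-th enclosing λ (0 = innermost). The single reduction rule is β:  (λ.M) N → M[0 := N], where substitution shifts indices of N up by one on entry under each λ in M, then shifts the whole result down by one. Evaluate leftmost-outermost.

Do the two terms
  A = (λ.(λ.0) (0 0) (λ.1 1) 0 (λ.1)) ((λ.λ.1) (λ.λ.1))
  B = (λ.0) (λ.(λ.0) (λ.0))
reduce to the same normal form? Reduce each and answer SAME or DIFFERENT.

Answer: DIFFERENT — A ⇓ λ.λ.1, B ⇓ λ.λ.0

Reduction:
Term A:
  start: (λ.(λ.0) (0 0) (λ.1 1) 0 (λ.1)) ((λ.λ.1) (λ.λ.1))
  step 1: (λ.0) ((λ.λ.1) (λ.λ.1) ((λ.λ.1) (λ.λ.1))) (λ.(λ.λ.1) (λ.λ.1) ((λ.λ.1) (λ.λ.1))) ((λ.λ.1) (λ.λ.1)) (λ.(λ.λ.1) (λ.λ.1))
  step 2: (λ.λ.1) (λ.λ.1) ((λ.λ.1) (λ.λ.1)) (λ.(λ.λ.1) (λ.λ.1) ((λ.λ.1) (λ.λ.1))) ((λ.λ.1) (λ.λ.1)) (λ.(λ.λ.1) (λ.λ.1))
  step 3: (λ.λ.λ.1) ((λ.λ.1) (λ.λ.1)) (λ.(λ.λ.1) (λ.λ.1) ((λ.λ.1) (λ.λ.1))) ((λ.λ.1) (λ.λ.1)) (λ.(λ.λ.1) (λ.λ.1))
  step 4: (λ.λ.1) (λ.(λ.λ.1) (λ.λ.1) ((λ.λ.1) (λ.λ.1))) ((λ.λ.1) (λ.λ.1)) (λ.(λ.λ.1) (λ.λ.1))
  step 5: (λ.λ.(λ.λ.1) (λ.λ.1) ((λ.λ.1) (λ.λ.1))) ((λ.λ.1) (λ.λ.1)) (λ.(λ.λ.1) (λ.λ.1))
  step 6: (λ.(λ.λ.1) (λ.λ.1) ((λ.λ.1) (λ.λ.1))) (λ.(λ.λ.1) (λ.λ.1))
  step 7: (λ.λ.1) (λ.λ.1) ((λ.λ.1) (λ.λ.1))
  step 8: (λ.λ.λ.1) ((λ.λ.1) (λ.λ.1))
  step 9: λ.λ.1

Term B:
  start: (λ.0) (λ.(λ.0) (λ.0))
  step 1: λ.(λ.0) (λ.0)
  step 2: λ.λ.0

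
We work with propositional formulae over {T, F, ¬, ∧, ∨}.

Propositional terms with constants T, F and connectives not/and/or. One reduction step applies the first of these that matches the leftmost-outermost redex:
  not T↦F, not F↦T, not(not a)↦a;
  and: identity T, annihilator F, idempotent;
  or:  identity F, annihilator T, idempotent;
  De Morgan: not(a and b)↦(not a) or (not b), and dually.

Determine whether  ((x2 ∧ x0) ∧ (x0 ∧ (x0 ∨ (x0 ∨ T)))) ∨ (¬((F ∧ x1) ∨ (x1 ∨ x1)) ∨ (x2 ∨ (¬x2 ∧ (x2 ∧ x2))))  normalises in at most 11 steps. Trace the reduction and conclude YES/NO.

  start: ((x2 ∧ x0) ∧ (x0 ∧ (x0 ∨ (x0 ∨ T)))) ∨ (¬((F ∧ x1) ∨ (x1 ∨ x1)) ∨ (x2 ∨ (¬x2 ∧ (x2 ∧ x2))))
  step 1: ((x2 ∧ x0) ∧ (x0 ∧ (x0 ∨ T))) ∨ (¬((F ∧ x1) ∨ (x1 ∨ x1)) ∨ (x2 ∨ (¬x2 ∧ (x2 ∧ x2))))
  step 2: ((x2 ∧ x0) ∧ (x0 ∧ T)) ∨ (¬((F ∧ x1) ∨ (x1 ∨ x1)) ∨ (x2 ∨ (¬x2 ∧ (x2 ∧ x2))))
  step 3: ((x2 ∧ x0) ∧ x0) ∨ (¬((F ∧ x1) ∨ (x1 ∨ x1)) ∨ (x2 ∨ (¬x2 ∧ (x2 ∧ x2))))
  step 4: ((x2 ∧ x0) ∧ x0) ∨ ((¬(F ∧ x1) ∧ ¬(x1 ∨ x1)) ∨ (x2 ∨ (¬x2 ∧ (x2 ∧ x2))))
  step 5: ((x2 ∧ x0) ∧ x0) ∨ (((¬F ∨ ¬x1) ∧ ¬(x1 ∨ x1)) ∨ (x2 ∨ (¬x2 ∧ (x2 ∧ x2))))
  step 6: ((x2 ∧ x0) ∧ x0) ∨ (((T ∨ ¬x1) ∧ ¬(x1 ∨ x1)) ∨ (x2 ∨ (¬x2 ∧ (x2 ∧ x2))))
  step 7: ((x2 ∧ x0) ∧ x0) ∨ ((T ∧ ¬(x1 ∨ x1)) ∨ (x2 ∨ (¬x2 ∧ (x2 ∧ x2))))
  step 8: ((x2 ∧ x0) ∧ x0) ∨ (¬(x1 ∨ x1) ∨ (x2 ∨ (¬x2 ∧ (x2 ∧ x2))))
  step 9: ((x2 ∧ x0) ∧ x0) ∨ ((¬x1 ∧ ¬x1) ∨ (x2 ∨ (¬x2 ∧ (x2 ∧ x2))))
  step 10: ((x2 ∧ x0) ∧ x0) ∨ (¬x1 ∨ (x2 ∨ (¬x2 ∧ (x2 ∧ x2))))
  step 11: ((x2 ∧ x0) ∧ x0) ∨ (¬x1 ∨ (x2 ∨ (¬x2 ∧ x2)))

Answer: YES — reaches normal form ((x2 ∧ x0) ∧ x0) ∨ (¬x1 ∨ (x2 ∨ (¬x2 ∧ x2))) in 11 ≤ 11 steps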